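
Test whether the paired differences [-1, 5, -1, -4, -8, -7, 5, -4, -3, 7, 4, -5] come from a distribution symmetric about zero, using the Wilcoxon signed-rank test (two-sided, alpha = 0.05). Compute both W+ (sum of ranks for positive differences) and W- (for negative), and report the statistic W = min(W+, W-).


Step 1: Drop any zero differences (none here) and take |d_i|.
|d| = [1, 5, 1, 4, 8, 7, 5, 4, 3, 7, 4, 5]
Step 2: Midrank |d_i| (ties get averaged ranks).
ranks: |1|->1.5, |5|->8, |1|->1.5, |4|->5, |8|->12, |7|->10.5, |5|->8, |4|->5, |3|->3, |7|->10.5, |4|->5, |5|->8
Step 3: Attach original signs; sum ranks with positive sign and with negative sign.
W+ = 8 + 8 + 10.5 + 5 = 31.5
W- = 1.5 + 1.5 + 5 + 12 + 10.5 + 5 + 3 + 8 = 46.5
(Check: W+ + W- = 78 should equal n(n+1)/2 = 78.)
Step 4: Test statistic W = min(W+, W-) = 31.5.
Step 5: Ties in |d|, so use the tie-corrected normal approximation.
        E[W] = n(n+1)/4 = 12*13/4 = 39.
        Tie groups: |d|=1 (t=2), |d|=4 (t=3), |d|=5 (t=3), |d|=7 (t=2); sum(t^3 - t) = 60.
        Var[W] = n(n+1)(2n+1)/24 - sum(t^3-t)/48 = 3900/24 - 60/48 = 161.25.
        z = (W - E[W]) / sqrt(Var[W]) = (31.5 - 39) / 12.6984 = -0.5906.
        Two-sided p = 2*Phi(z) = 0.554772.
Step 6: alpha = 0.05. fail to reject H0.

W+ = 31.5, W- = 46.5, W = min = 31.5, p = 0.554772, fail to reject H0.


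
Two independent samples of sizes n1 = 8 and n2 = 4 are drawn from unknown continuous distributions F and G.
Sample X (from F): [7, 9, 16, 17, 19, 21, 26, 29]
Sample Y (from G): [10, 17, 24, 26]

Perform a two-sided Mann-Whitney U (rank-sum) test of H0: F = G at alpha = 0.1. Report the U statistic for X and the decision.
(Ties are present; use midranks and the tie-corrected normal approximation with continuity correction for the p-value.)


Step 1: Combine and sort all 12 observations; assign midranks.
sorted (value, group): (7,X), (9,X), (10,Y), (16,X), (17,X), (17,Y), (19,X), (21,X), (24,Y), (26,X), (26,Y), (29,X)
ranks: 7->1, 9->2, 10->3, 16->4, 17->5.5, 17->5.5, 19->7, 21->8, 24->9, 26->10.5, 26->10.5, 29->12
Step 2: Rank sum for X: R1 = 1 + 2 + 4 + 5.5 + 7 + 8 + 10.5 + 12 = 50.
Step 3: U_X = R1 - n1(n1+1)/2 = 50 - 8*9/2 = 50 - 36 = 14.
       U_Y = n1*n2 - U_X = 32 - 14 = 18.
Step 4: Ties are present, so use the tie-corrected normal approximation (with continuity correction) for the p-value.
Step 5: p-value = 0.798215; compare to alpha = 0.1. fail to reject H0.

U_X = 14, p = 0.798215, fail to reject H0 at alpha = 0.1.


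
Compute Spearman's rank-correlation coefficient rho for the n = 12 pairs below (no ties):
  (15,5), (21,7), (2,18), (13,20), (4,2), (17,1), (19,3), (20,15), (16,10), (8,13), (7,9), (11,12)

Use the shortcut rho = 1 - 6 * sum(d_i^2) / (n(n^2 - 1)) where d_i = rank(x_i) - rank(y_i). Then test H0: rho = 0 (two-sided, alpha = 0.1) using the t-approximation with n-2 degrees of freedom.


Step 1: Rank x and y separately (midranks; no ties here).
rank(x): 15->7, 21->12, 2->1, 13->6, 4->2, 17->9, 19->10, 20->11, 16->8, 8->4, 7->3, 11->5
rank(y): 5->4, 7->5, 18->11, 20->12, 2->2, 1->1, 3->3, 15->10, 10->7, 13->9, 9->6, 12->8
Step 2: d_i = R_x(i) - R_y(i); compute d_i^2.
  (7-4)^2=9, (12-5)^2=49, (1-11)^2=100, (6-12)^2=36, (2-2)^2=0, (9-1)^2=64, (10-3)^2=49, (11-10)^2=1, (8-7)^2=1, (4-9)^2=25, (3-6)^2=9, (5-8)^2=9
sum(d^2) = 352.
Step 3: rho = 1 - 6*352 / (12*(12^2 - 1)) = 1 - 2112/1716 = -0.230769.
Step 4: Under H0, t = rho * sqrt((n-2)/(1-rho^2)) = -0.7500 ~ t(10).
Step 5: Two-sided p-value from the t-distribution with 10 df = 0.470532.
Step 6: alpha = 0.1. fail to reject H0.

rho = -0.2308, p = 0.470532, fail to reject H0 at alpha = 0.1.


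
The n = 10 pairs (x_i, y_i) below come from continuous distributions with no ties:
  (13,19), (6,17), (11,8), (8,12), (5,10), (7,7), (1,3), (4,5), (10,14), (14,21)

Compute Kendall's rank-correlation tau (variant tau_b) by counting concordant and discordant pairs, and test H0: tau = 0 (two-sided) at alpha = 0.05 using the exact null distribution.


Step 1: Enumerate the 45 unordered pairs (i,j) with i<j and classify each by sign(x_j-x_i) * sign(y_j-y_i).
  (1,2):dx=-7,dy=-2->C; (1,3):dx=-2,dy=-11->C; (1,4):dx=-5,dy=-7->C; (1,5):dx=-8,dy=-9->C
  (1,6):dx=-6,dy=-12->C; (1,7):dx=-12,dy=-16->C; (1,8):dx=-9,dy=-14->C; (1,9):dx=-3,dy=-5->C
  (1,10):dx=+1,dy=+2->C; (2,3):dx=+5,dy=-9->D; (2,4):dx=+2,dy=-5->D; (2,5):dx=-1,dy=-7->C
  (2,6):dx=+1,dy=-10->D; (2,7):dx=-5,dy=-14->C; (2,8):dx=-2,dy=-12->C; (2,9):dx=+4,dy=-3->D
  (2,10):dx=+8,dy=+4->C; (3,4):dx=-3,dy=+4->D; (3,5):dx=-6,dy=+2->D; (3,6):dx=-4,dy=-1->C
  (3,7):dx=-10,dy=-5->C; (3,8):dx=-7,dy=-3->C; (3,9):dx=-1,dy=+6->D; (3,10):dx=+3,dy=+13->C
  (4,5):dx=-3,dy=-2->C; (4,6):dx=-1,dy=-5->C; (4,7):dx=-7,dy=-9->C; (4,8):dx=-4,dy=-7->C
  (4,9):dx=+2,dy=+2->C; (4,10):dx=+6,dy=+9->C; (5,6):dx=+2,dy=-3->D; (5,7):dx=-4,dy=-7->C
  (5,8):dx=-1,dy=-5->C; (5,9):dx=+5,dy=+4->C; (5,10):dx=+9,dy=+11->C; (6,7):dx=-6,dy=-4->C
  (6,8):dx=-3,dy=-2->C; (6,9):dx=+3,dy=+7->C; (6,10):dx=+7,dy=+14->C; (7,8):dx=+3,dy=+2->C
  (7,9):dx=+9,dy=+11->C; (7,10):dx=+13,dy=+18->C; (8,9):dx=+6,dy=+9->C; (8,10):dx=+10,dy=+16->C
  (9,10):dx=+4,dy=+7->C
Step 2: C = 37, D = 8, total pairs = 45.
Step 3: tau = (C - D)/(n(n-1)/2) = (37 - 8)/45 = 0.644444.
Step 4: Exact two-sided p-value (enumerate n! = 3628800 permutations of y under H0): p = 0.009148.
Step 5: alpha = 0.05. reject H0.

tau_b = 0.6444 (C=37, D=8), p = 0.009148, reject H0.


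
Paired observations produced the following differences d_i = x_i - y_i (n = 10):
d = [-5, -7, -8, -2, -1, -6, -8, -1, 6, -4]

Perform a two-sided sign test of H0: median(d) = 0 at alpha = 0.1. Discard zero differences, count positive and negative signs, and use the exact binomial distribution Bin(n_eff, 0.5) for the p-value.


Step 1: Discard zero differences. Original n = 10; n_eff = number of nonzero differences = 10.
Nonzero differences (with sign): -5, -7, -8, -2, -1, -6, -8, -1, +6, -4
Step 2: Count signs: positive = 1, negative = 9.
Step 3: Under H0: P(positive) = 0.5, so the number of positives S ~ Bin(10, 0.5).
Step 4: Two-sided exact p-value = sum of Bin(10,0.5) probabilities at or below the observed probability = 0.021484.
Step 5: alpha = 0.1. reject H0.

n_eff = 10, pos = 1, neg = 9, p = 0.021484, reject H0.


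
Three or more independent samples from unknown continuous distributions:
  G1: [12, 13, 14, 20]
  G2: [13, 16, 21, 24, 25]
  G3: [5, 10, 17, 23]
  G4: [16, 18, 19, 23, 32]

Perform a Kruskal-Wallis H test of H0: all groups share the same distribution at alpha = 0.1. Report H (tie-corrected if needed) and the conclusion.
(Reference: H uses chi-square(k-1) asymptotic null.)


Step 1: Combine all N = 18 observations and assign midranks.
sorted (value, group, rank): (5,G3,1), (10,G3,2), (12,G1,3), (13,G1,4.5), (13,G2,4.5), (14,G1,6), (16,G2,7.5), (16,G4,7.5), (17,G3,9), (18,G4,10), (19,G4,11), (20,G1,12), (21,G2,13), (23,G3,14.5), (23,G4,14.5), (24,G2,16), (25,G2,17), (32,G4,18)
Step 2: Sum ranks within each group.
R_1 = 25.5 (n_1 = 4)
R_2 = 58 (n_2 = 5)
R_3 = 26.5 (n_3 = 4)
R_4 = 61 (n_4 = 5)
Step 3: H = 12/(N(N+1)) * sum(R_i^2/n_i) - 3(N+1)
     = 12/(18*19) * (25.5^2/4 + 58^2/5 + 26.5^2/4 + 61^2/5) - 3*19
     = 0.035088 * 1755.12 - 57
     = 4.583333.
Step 4: Ties present; correction factor C = 1 - 18/(18^3 - 18) = 0.996904. Corrected H = 4.583333 / 0.996904 = 4.597567.
Step 5: Under H0, H ~ chi^2(3); p-value = 0.203751.
Step 6: alpha = 0.1. fail to reject H0.

H = 4.5976, df = 3, p = 0.203751, fail to reject H0.


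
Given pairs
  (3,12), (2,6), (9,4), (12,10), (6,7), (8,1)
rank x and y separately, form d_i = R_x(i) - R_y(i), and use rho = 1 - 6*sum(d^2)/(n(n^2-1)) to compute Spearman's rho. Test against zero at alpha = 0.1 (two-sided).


Step 1: Rank x and y separately (midranks; no ties here).
rank(x): 3->2, 2->1, 9->5, 12->6, 6->3, 8->4
rank(y): 12->6, 6->3, 4->2, 10->5, 7->4, 1->1
Step 2: d_i = R_x(i) - R_y(i); compute d_i^2.
  (2-6)^2=16, (1-3)^2=4, (5-2)^2=9, (6-5)^2=1, (3-4)^2=1, (4-1)^2=9
sum(d^2) = 40.
Step 3: rho = 1 - 6*40 / (6*(6^2 - 1)) = 1 - 240/210 = -0.142857.
Step 4: Under H0, t = rho * sqrt((n-2)/(1-rho^2)) = -0.2887 ~ t(4).
Step 5: Two-sided p-value from the t-distribution with 4 df = 0.787172.
Step 6: alpha = 0.1. fail to reject H0.

rho = -0.1429, p = 0.787172, fail to reject H0 at alpha = 0.1.


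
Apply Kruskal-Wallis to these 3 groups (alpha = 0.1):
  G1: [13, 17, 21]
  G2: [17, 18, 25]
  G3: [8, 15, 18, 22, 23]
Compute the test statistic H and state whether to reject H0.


Step 1: Combine all N = 11 observations and assign midranks.
sorted (value, group, rank): (8,G3,1), (13,G1,2), (15,G3,3), (17,G1,4.5), (17,G2,4.5), (18,G2,6.5), (18,G3,6.5), (21,G1,8), (22,G3,9), (23,G3,10), (25,G2,11)
Step 2: Sum ranks within each group.
R_1 = 14.5 (n_1 = 3)
R_2 = 22 (n_2 = 3)
R_3 = 29.5 (n_3 = 5)
Step 3: H = 12/(N(N+1)) * sum(R_i^2/n_i) - 3(N+1)
     = 12/(11*12) * (14.5^2/3 + 22^2/3 + 29.5^2/5) - 3*12
     = 0.090909 * 405.467 - 36
     = 0.860606.
Step 4: Ties present; correction factor C = 1 - 12/(11^3 - 11) = 0.990909. Corrected H = 0.860606 / 0.990909 = 0.868502.
Step 5: Under H0, H ~ chi^2(2); p-value = 0.647750.
Step 6: alpha = 0.1. fail to reject H0.

H = 0.8685, df = 2, p = 0.647750, fail to reject H0.


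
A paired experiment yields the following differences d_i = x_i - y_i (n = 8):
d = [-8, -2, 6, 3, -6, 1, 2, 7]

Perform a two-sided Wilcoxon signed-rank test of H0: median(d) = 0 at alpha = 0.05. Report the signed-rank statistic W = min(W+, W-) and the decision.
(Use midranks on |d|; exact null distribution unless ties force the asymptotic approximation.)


Step 1: Drop any zero differences (none here) and take |d_i|.
|d| = [8, 2, 6, 3, 6, 1, 2, 7]
Step 2: Midrank |d_i| (ties get averaged ranks).
ranks: |8|->8, |2|->2.5, |6|->5.5, |3|->4, |6|->5.5, |1|->1, |2|->2.5, |7|->7
Step 3: Attach original signs; sum ranks with positive sign and with negative sign.
W+ = 5.5 + 4 + 1 + 2.5 + 7 = 20
W- = 8 + 2.5 + 5.5 = 16
(Check: W+ + W- = 36 should equal n(n+1)/2 = 36.)
Step 4: Test statistic W = min(W+, W-) = 16.
Step 5: Ties in |d|, so use the tie-corrected normal approximation.
        E[W] = n(n+1)/4 = 8*9/4 = 18.
        Tie groups: |d|=2 (t=2), |d|=6 (t=2); sum(t^3 - t) = 12.
        Var[W] = n(n+1)(2n+1)/24 - sum(t^3-t)/48 = 1224/24 - 12/48 = 50.75.
        z = (W - E[W]) / sqrt(Var[W]) = (16 - 18) / 7.1239 = -0.2807.
        Two-sided p = 2*Phi(z) = 0.778906.
Step 6: alpha = 0.05. fail to reject H0.

W+ = 20, W- = 16, W = min = 16, p = 0.778906, fail to reject H0.


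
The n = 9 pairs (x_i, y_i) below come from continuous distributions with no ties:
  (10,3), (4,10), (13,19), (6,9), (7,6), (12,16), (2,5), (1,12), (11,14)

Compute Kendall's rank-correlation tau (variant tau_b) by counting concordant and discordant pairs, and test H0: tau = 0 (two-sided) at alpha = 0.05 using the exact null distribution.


Step 1: Enumerate the 36 unordered pairs (i,j) with i<j and classify each by sign(x_j-x_i) * sign(y_j-y_i).
  (1,2):dx=-6,dy=+7->D; (1,3):dx=+3,dy=+16->C; (1,4):dx=-4,dy=+6->D; (1,5):dx=-3,dy=+3->D
  (1,6):dx=+2,dy=+13->C; (1,7):dx=-8,dy=+2->D; (1,8):dx=-9,dy=+9->D; (1,9):dx=+1,dy=+11->C
  (2,3):dx=+9,dy=+9->C; (2,4):dx=+2,dy=-1->D; (2,5):dx=+3,dy=-4->D; (2,6):dx=+8,dy=+6->C
  (2,7):dx=-2,dy=-5->C; (2,8):dx=-3,dy=+2->D; (2,9):dx=+7,dy=+4->C; (3,4):dx=-7,dy=-10->C
  (3,5):dx=-6,dy=-13->C; (3,6):dx=-1,dy=-3->C; (3,7):dx=-11,dy=-14->C; (3,8):dx=-12,dy=-7->C
  (3,9):dx=-2,dy=-5->C; (4,5):dx=+1,dy=-3->D; (4,6):dx=+6,dy=+7->C; (4,7):dx=-4,dy=-4->C
  (4,8):dx=-5,dy=+3->D; (4,9):dx=+5,dy=+5->C; (5,6):dx=+5,dy=+10->C; (5,7):dx=-5,dy=-1->C
  (5,8):dx=-6,dy=+6->D; (5,9):dx=+4,dy=+8->C; (6,7):dx=-10,dy=-11->C; (6,8):dx=-11,dy=-4->C
  (6,9):dx=-1,dy=-2->C; (7,8):dx=-1,dy=+7->D; (7,9):dx=+9,dy=+9->C; (8,9):dx=+10,dy=+2->C
Step 2: C = 24, D = 12, total pairs = 36.
Step 3: tau = (C - D)/(n(n-1)/2) = (24 - 12)/36 = 0.333333.
Step 4: Exact two-sided p-value (enumerate n! = 362880 permutations of y under H0): p = 0.259518.
Step 5: alpha = 0.05. fail to reject H0.

tau_b = 0.3333 (C=24, D=12), p = 0.259518, fail to reject H0.


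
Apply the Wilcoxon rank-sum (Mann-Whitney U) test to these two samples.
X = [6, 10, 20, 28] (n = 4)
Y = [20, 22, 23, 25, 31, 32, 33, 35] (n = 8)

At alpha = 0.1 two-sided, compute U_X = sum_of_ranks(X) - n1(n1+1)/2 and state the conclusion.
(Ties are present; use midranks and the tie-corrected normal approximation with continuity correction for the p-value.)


Step 1: Combine and sort all 12 observations; assign midranks.
sorted (value, group): (6,X), (10,X), (20,X), (20,Y), (22,Y), (23,Y), (25,Y), (28,X), (31,Y), (32,Y), (33,Y), (35,Y)
ranks: 6->1, 10->2, 20->3.5, 20->3.5, 22->5, 23->6, 25->7, 28->8, 31->9, 32->10, 33->11, 35->12
Step 2: Rank sum for X: R1 = 1 + 2 + 3.5 + 8 = 14.5.
Step 3: U_X = R1 - n1(n1+1)/2 = 14.5 - 4*5/2 = 14.5 - 10 = 4.5.
       U_Y = n1*n2 - U_X = 32 - 4.5 = 27.5.
Step 4: Ties are present, so use the tie-corrected normal approximation (with continuity correction) for the p-value.
Step 5: p-value = 0.061271; compare to alpha = 0.1. reject H0.

U_X = 4.5, p = 0.061271, reject H0 at alpha = 0.1.


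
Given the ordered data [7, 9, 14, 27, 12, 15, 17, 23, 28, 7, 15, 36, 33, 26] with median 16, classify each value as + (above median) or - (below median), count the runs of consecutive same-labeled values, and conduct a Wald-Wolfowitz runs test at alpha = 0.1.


Step 1: Compute median = 16; label A = above, B = below.
Labels in order: BBBABBAAABBAAA  (n_A = 7, n_B = 7)
Step 2: Count runs R = 6.
Step 3: Under H0 (random ordering), E[R] = 2*n_A*n_B/(n_A+n_B) + 1 = 2*7*7/14 + 1 = 8.0000.
        Var[R] = 2*n_A*n_B*(2*n_A*n_B - n_A - n_B) / ((n_A+n_B)^2 * (n_A+n_B-1)) = 8232/2548 = 3.2308.
        SD[R] = 1.7974.
Step 4: Continuity-corrected z = (R + 0.5 - E[R]) / SD[R] = (6 + 0.5 - 8.0000) / 1.7974 = -0.8345.
Step 5: Two-sided p-value via normal approximation = 2*(1 - Phi(|z|)) = 0.403986.
Step 6: alpha = 0.1. fail to reject H0.

R = 6, z = -0.8345, p = 0.403986, fail to reject H0.


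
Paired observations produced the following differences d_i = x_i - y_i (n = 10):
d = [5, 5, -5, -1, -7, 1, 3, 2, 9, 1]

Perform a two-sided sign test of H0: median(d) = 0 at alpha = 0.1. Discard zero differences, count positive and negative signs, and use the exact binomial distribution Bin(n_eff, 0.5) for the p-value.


Step 1: Discard zero differences. Original n = 10; n_eff = number of nonzero differences = 10.
Nonzero differences (with sign): +5, +5, -5, -1, -7, +1, +3, +2, +9, +1
Step 2: Count signs: positive = 7, negative = 3.
Step 3: Under H0: P(positive) = 0.5, so the number of positives S ~ Bin(10, 0.5).
Step 4: Two-sided exact p-value = sum of Bin(10,0.5) probabilities at or below the observed probability = 0.343750.
Step 5: alpha = 0.1. fail to reject H0.

n_eff = 10, pos = 7, neg = 3, p = 0.343750, fail to reject H0.


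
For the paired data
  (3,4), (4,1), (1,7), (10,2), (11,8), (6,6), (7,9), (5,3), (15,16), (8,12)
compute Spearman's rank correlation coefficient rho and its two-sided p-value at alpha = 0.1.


Step 1: Rank x and y separately (midranks; no ties here).
rank(x): 3->2, 4->3, 1->1, 10->8, 11->9, 6->5, 7->6, 5->4, 15->10, 8->7
rank(y): 4->4, 1->1, 7->6, 2->2, 8->7, 6->5, 9->8, 3->3, 16->10, 12->9
Step 2: d_i = R_x(i) - R_y(i); compute d_i^2.
  (2-4)^2=4, (3-1)^2=4, (1-6)^2=25, (8-2)^2=36, (9-7)^2=4, (5-5)^2=0, (6-8)^2=4, (4-3)^2=1, (10-10)^2=0, (7-9)^2=4
sum(d^2) = 82.
Step 3: rho = 1 - 6*82 / (10*(10^2 - 1)) = 1 - 492/990 = 0.503030.
Step 4: Under H0, t = rho * sqrt((n-2)/(1-rho^2)) = 1.6462 ~ t(8).
Step 5: Two-sided p-value from the t-distribution with 8 df = 0.138334.
Step 6: alpha = 0.1. fail to reject H0.

rho = 0.5030, p = 0.138334, fail to reject H0 at alpha = 0.1.


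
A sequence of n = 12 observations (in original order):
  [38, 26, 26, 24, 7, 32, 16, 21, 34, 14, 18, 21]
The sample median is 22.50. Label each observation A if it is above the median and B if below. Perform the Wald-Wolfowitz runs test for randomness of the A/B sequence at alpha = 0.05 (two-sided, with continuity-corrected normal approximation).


Step 1: Compute median = 22.50; label A = above, B = below.
Labels in order: AAAABABBABBB  (n_A = 6, n_B = 6)
Step 2: Count runs R = 6.
Step 3: Under H0 (random ordering), E[R] = 2*n_A*n_B/(n_A+n_B) + 1 = 2*6*6/12 + 1 = 7.0000.
        Var[R] = 2*n_A*n_B*(2*n_A*n_B - n_A - n_B) / ((n_A+n_B)^2 * (n_A+n_B-1)) = 4320/1584 = 2.7273.
        SD[R] = 1.6514.
Step 4: Continuity-corrected z = (R + 0.5 - E[R]) / SD[R] = (6 + 0.5 - 7.0000) / 1.6514 = -0.3028.
Step 5: Two-sided p-value via normal approximation = 2*(1 - Phi(|z|)) = 0.762069.
Step 6: alpha = 0.05. fail to reject H0.

R = 6, z = -0.3028, p = 0.762069, fail to reject H0.


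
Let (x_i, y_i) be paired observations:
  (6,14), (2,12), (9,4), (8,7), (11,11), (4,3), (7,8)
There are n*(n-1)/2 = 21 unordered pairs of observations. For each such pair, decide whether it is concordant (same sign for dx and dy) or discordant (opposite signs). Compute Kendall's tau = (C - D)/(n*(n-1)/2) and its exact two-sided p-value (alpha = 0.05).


Step 1: Enumerate the 21 unordered pairs (i,j) with i<j and classify each by sign(x_j-x_i) * sign(y_j-y_i).
  (1,2):dx=-4,dy=-2->C; (1,3):dx=+3,dy=-10->D; (1,4):dx=+2,dy=-7->D; (1,5):dx=+5,dy=-3->D
  (1,6):dx=-2,dy=-11->C; (1,7):dx=+1,dy=-6->D; (2,3):dx=+7,dy=-8->D; (2,4):dx=+6,dy=-5->D
  (2,5):dx=+9,dy=-1->D; (2,6):dx=+2,dy=-9->D; (2,7):dx=+5,dy=-4->D; (3,4):dx=-1,dy=+3->D
  (3,5):dx=+2,dy=+7->C; (3,6):dx=-5,dy=-1->C; (3,7):dx=-2,dy=+4->D; (4,5):dx=+3,dy=+4->C
  (4,6):dx=-4,dy=-4->C; (4,7):dx=-1,dy=+1->D; (5,6):dx=-7,dy=-8->C; (5,7):dx=-4,dy=-3->C
  (6,7):dx=+3,dy=+5->C
Step 2: C = 9, D = 12, total pairs = 21.
Step 3: tau = (C - D)/(n(n-1)/2) = (9 - 12)/21 = -0.142857.
Step 4: Exact two-sided p-value (enumerate n! = 5040 permutations of y under H0): p = 0.772619.
Step 5: alpha = 0.05. fail to reject H0.

tau_b = -0.1429 (C=9, D=12), p = 0.772619, fail to reject H0.


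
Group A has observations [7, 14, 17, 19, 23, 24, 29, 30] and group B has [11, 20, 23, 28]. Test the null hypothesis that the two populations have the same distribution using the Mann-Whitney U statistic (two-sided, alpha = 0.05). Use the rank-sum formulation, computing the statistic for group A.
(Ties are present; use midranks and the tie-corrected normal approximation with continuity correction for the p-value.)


Step 1: Combine and sort all 12 observations; assign midranks.
sorted (value, group): (7,X), (11,Y), (14,X), (17,X), (19,X), (20,Y), (23,X), (23,Y), (24,X), (28,Y), (29,X), (30,X)
ranks: 7->1, 11->2, 14->3, 17->4, 19->5, 20->6, 23->7.5, 23->7.5, 24->9, 28->10, 29->11, 30->12
Step 2: Rank sum for X: R1 = 1 + 3 + 4 + 5 + 7.5 + 9 + 11 + 12 = 52.5.
Step 3: U_X = R1 - n1(n1+1)/2 = 52.5 - 8*9/2 = 52.5 - 36 = 16.5.
       U_Y = n1*n2 - U_X = 32 - 16.5 = 15.5.
Step 4: Ties are present, so use the tie-corrected normal approximation (with continuity correction) for the p-value.
Step 5: p-value = 1.000000; compare to alpha = 0.05. fail to reject H0.

U_X = 16.5, p = 1.000000, fail to reject H0 at alpha = 0.05.


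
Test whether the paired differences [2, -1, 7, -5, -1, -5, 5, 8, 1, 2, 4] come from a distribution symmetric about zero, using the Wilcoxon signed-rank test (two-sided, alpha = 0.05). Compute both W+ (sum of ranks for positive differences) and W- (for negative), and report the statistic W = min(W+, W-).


Step 1: Drop any zero differences (none here) and take |d_i|.
|d| = [2, 1, 7, 5, 1, 5, 5, 8, 1, 2, 4]
Step 2: Midrank |d_i| (ties get averaged ranks).
ranks: |2|->4.5, |1|->2, |7|->10, |5|->8, |1|->2, |5|->8, |5|->8, |8|->11, |1|->2, |2|->4.5, |4|->6
Step 3: Attach original signs; sum ranks with positive sign and with negative sign.
W+ = 4.5 + 10 + 8 + 11 + 2 + 4.5 + 6 = 46
W- = 2 + 8 + 2 + 8 = 20
(Check: W+ + W- = 66 should equal n(n+1)/2 = 66.)
Step 4: Test statistic W = min(W+, W-) = 20.
Step 5: Ties in |d|, so use the tie-corrected normal approximation.
        E[W] = n(n+1)/4 = 11*12/4 = 33.
        Tie groups: |d|=1 (t=3), |d|=2 (t=2), |d|=5 (t=3); sum(t^3 - t) = 54.
        Var[W] = n(n+1)(2n+1)/24 - sum(t^3-t)/48 = 3036/24 - 54/48 = 125.375.
        z = (W - E[W]) / sqrt(Var[W]) = (20 - 33) / 11.1971 = -1.1610.
        Two-sided p = 2*Phi(z) = 0.245636.
Step 6: alpha = 0.05. fail to reject H0.

W+ = 46, W- = 20, W = min = 20, p = 0.245636, fail to reject H0.


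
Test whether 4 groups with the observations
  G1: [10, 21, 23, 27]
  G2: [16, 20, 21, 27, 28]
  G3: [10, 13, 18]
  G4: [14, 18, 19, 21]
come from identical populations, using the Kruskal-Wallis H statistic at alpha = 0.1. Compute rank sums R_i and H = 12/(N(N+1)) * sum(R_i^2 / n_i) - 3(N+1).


Step 1: Combine all N = 16 observations and assign midranks.
sorted (value, group, rank): (10,G1,1.5), (10,G3,1.5), (13,G3,3), (14,G4,4), (16,G2,5), (18,G3,6.5), (18,G4,6.5), (19,G4,8), (20,G2,9), (21,G1,11), (21,G2,11), (21,G4,11), (23,G1,13), (27,G1,14.5), (27,G2,14.5), (28,G2,16)
Step 2: Sum ranks within each group.
R_1 = 40 (n_1 = 4)
R_2 = 55.5 (n_2 = 5)
R_3 = 11 (n_3 = 3)
R_4 = 29.5 (n_4 = 4)
Step 3: H = 12/(N(N+1)) * sum(R_i^2/n_i) - 3(N+1)
     = 12/(16*17) * (40^2/4 + 55.5^2/5 + 11^2/3 + 29.5^2/4) - 3*17
     = 0.044118 * 1273.95 - 51
     = 5.203493.
Step 4: Ties present; correction factor C = 1 - 42/(16^3 - 16) = 0.989706. Corrected H = 5.203493 / 0.989706 = 5.257615.
Step 5: Under H0, H ~ chi^2(3); p-value = 0.153876.
Step 6: alpha = 0.1. fail to reject H0.

H = 5.2576, df = 3, p = 0.153876, fail to reject H0.


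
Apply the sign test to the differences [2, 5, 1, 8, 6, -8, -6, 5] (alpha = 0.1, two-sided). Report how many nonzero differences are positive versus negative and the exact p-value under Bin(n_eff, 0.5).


Step 1: Discard zero differences. Original n = 8; n_eff = number of nonzero differences = 8.
Nonzero differences (with sign): +2, +5, +1, +8, +6, -8, -6, +5
Step 2: Count signs: positive = 6, negative = 2.
Step 3: Under H0: P(positive) = 0.5, so the number of positives S ~ Bin(8, 0.5).
Step 4: Two-sided exact p-value = sum of Bin(8,0.5) probabilities at or below the observed probability = 0.289062.
Step 5: alpha = 0.1. fail to reject H0.

n_eff = 8, pos = 6, neg = 2, p = 0.289062, fail to reject H0.


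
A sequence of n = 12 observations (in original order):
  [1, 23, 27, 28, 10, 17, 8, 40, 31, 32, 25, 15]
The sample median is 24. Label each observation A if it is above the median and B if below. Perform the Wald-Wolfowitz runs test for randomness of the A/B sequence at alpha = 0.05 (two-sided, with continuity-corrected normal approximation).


Step 1: Compute median = 24; label A = above, B = below.
Labels in order: BBAABBBAAAAB  (n_A = 6, n_B = 6)
Step 2: Count runs R = 5.
Step 3: Under H0 (random ordering), E[R] = 2*n_A*n_B/(n_A+n_B) + 1 = 2*6*6/12 + 1 = 7.0000.
        Var[R] = 2*n_A*n_B*(2*n_A*n_B - n_A - n_B) / ((n_A+n_B)^2 * (n_A+n_B-1)) = 4320/1584 = 2.7273.
        SD[R] = 1.6514.
Step 4: Continuity-corrected z = (R + 0.5 - E[R]) / SD[R] = (5 + 0.5 - 7.0000) / 1.6514 = -0.9083.
Step 5: Two-sided p-value via normal approximation = 2*(1 - Phi(|z|)) = 0.363722.
Step 6: alpha = 0.05. fail to reject H0.

R = 5, z = -0.9083, p = 0.363722, fail to reject H0.


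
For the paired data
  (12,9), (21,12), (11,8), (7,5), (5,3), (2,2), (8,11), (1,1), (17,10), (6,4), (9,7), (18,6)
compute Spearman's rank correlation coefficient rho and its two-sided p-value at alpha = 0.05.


Step 1: Rank x and y separately (midranks; no ties here).
rank(x): 12->9, 21->12, 11->8, 7->5, 5->3, 2->2, 8->6, 1->1, 17->10, 6->4, 9->7, 18->11
rank(y): 9->9, 12->12, 8->8, 5->5, 3->3, 2->2, 11->11, 1->1, 10->10, 4->4, 7->7, 6->6
Step 2: d_i = R_x(i) - R_y(i); compute d_i^2.
  (9-9)^2=0, (12-12)^2=0, (8-8)^2=0, (5-5)^2=0, (3-3)^2=0, (2-2)^2=0, (6-11)^2=25, (1-1)^2=0, (10-10)^2=0, (4-4)^2=0, (7-7)^2=0, (11-6)^2=25
sum(d^2) = 50.
Step 3: rho = 1 - 6*50 / (12*(12^2 - 1)) = 1 - 300/1716 = 0.825175.
Step 4: Under H0, t = rho * sqrt((n-2)/(1-rho^2)) = 4.6195 ~ t(10).
Step 5: Two-sided p-value from the t-distribution with 10 df = 0.000951.
Step 6: alpha = 0.05. reject H0.

rho = 0.8252, p = 0.000951, reject H0 at alpha = 0.05.


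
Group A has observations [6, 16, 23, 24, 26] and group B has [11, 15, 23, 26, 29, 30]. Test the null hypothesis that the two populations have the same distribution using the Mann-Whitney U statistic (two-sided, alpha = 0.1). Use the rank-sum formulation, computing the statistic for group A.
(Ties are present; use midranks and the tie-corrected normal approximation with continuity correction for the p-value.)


Step 1: Combine and sort all 11 observations; assign midranks.
sorted (value, group): (6,X), (11,Y), (15,Y), (16,X), (23,X), (23,Y), (24,X), (26,X), (26,Y), (29,Y), (30,Y)
ranks: 6->1, 11->2, 15->3, 16->4, 23->5.5, 23->5.5, 24->7, 26->8.5, 26->8.5, 29->10, 30->11
Step 2: Rank sum for X: R1 = 1 + 4 + 5.5 + 7 + 8.5 = 26.
Step 3: U_X = R1 - n1(n1+1)/2 = 26 - 5*6/2 = 26 - 15 = 11.
       U_Y = n1*n2 - U_X = 30 - 11 = 19.
Step 4: Ties are present, so use the tie-corrected normal approximation (with continuity correction) for the p-value.
Step 5: p-value = 0.520916; compare to alpha = 0.1. fail to reject H0.

U_X = 11, p = 0.520916, fail to reject H0 at alpha = 0.1.


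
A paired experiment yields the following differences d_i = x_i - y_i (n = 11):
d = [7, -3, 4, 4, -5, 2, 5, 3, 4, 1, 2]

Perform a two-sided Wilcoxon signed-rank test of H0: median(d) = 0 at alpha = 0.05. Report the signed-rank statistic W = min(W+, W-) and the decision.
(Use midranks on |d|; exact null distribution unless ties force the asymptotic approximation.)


Step 1: Drop any zero differences (none here) and take |d_i|.
|d| = [7, 3, 4, 4, 5, 2, 5, 3, 4, 1, 2]
Step 2: Midrank |d_i| (ties get averaged ranks).
ranks: |7|->11, |3|->4.5, |4|->7, |4|->7, |5|->9.5, |2|->2.5, |5|->9.5, |3|->4.5, |4|->7, |1|->1, |2|->2.5
Step 3: Attach original signs; sum ranks with positive sign and with negative sign.
W+ = 11 + 7 + 7 + 2.5 + 9.5 + 4.5 + 7 + 1 + 2.5 = 52
W- = 4.5 + 9.5 = 14
(Check: W+ + W- = 66 should equal n(n+1)/2 = 66.)
Step 4: Test statistic W = min(W+, W-) = 14.
Step 5: Ties in |d|, so use the tie-corrected normal approximation.
        E[W] = n(n+1)/4 = 11*12/4 = 33.
        Tie groups: |d|=2 (t=2), |d|=3 (t=2), |d|=4 (t=3), |d|=5 (t=2); sum(t^3 - t) = 42.
        Var[W] = n(n+1)(2n+1)/24 - sum(t^3-t)/48 = 3036/24 - 42/48 = 125.625.
        z = (W - E[W]) / sqrt(Var[W]) = (14 - 33) / 11.2083 = -1.6952.
        Two-sided p = 2*Phi(z) = 0.090041.
Step 6: alpha = 0.05. fail to reject H0.

W+ = 52, W- = 14, W = min = 14, p = 0.090041, fail to reject H0.


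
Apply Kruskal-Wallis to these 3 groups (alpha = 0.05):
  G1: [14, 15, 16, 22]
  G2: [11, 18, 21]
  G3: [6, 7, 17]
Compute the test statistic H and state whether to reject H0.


Step 1: Combine all N = 10 observations and assign midranks.
sorted (value, group, rank): (6,G3,1), (7,G3,2), (11,G2,3), (14,G1,4), (15,G1,5), (16,G1,6), (17,G3,7), (18,G2,8), (21,G2,9), (22,G1,10)
Step 2: Sum ranks within each group.
R_1 = 25 (n_1 = 4)
R_2 = 20 (n_2 = 3)
R_3 = 10 (n_3 = 3)
Step 3: H = 12/(N(N+1)) * sum(R_i^2/n_i) - 3(N+1)
     = 12/(10*11) * (25^2/4 + 20^2/3 + 10^2/3) - 3*11
     = 0.109091 * 322.917 - 33
     = 2.227273.
Step 4: No ties, so H is used without correction.
Step 5: Under H0, H ~ chi^2(2); p-value = 0.328363.
Step 6: alpha = 0.05. fail to reject H0.

H = 2.2273, df = 2, p = 0.328363, fail to reject H0.


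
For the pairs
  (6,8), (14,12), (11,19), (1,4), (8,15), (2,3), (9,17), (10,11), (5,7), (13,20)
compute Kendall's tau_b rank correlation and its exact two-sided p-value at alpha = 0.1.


Step 1: Enumerate the 45 unordered pairs (i,j) with i<j and classify each by sign(x_j-x_i) * sign(y_j-y_i).
  (1,2):dx=+8,dy=+4->C; (1,3):dx=+5,dy=+11->C; (1,4):dx=-5,dy=-4->C; (1,5):dx=+2,dy=+7->C
  (1,6):dx=-4,dy=-5->C; (1,7):dx=+3,dy=+9->C; (1,8):dx=+4,dy=+3->C; (1,9):dx=-1,dy=-1->C
  (1,10):dx=+7,dy=+12->C; (2,3):dx=-3,dy=+7->D; (2,4):dx=-13,dy=-8->C; (2,5):dx=-6,dy=+3->D
  (2,6):dx=-12,dy=-9->C; (2,7):dx=-5,dy=+5->D; (2,8):dx=-4,dy=-1->C; (2,9):dx=-9,dy=-5->C
  (2,10):dx=-1,dy=+8->D; (3,4):dx=-10,dy=-15->C; (3,5):dx=-3,dy=-4->C; (3,6):dx=-9,dy=-16->C
  (3,7):dx=-2,dy=-2->C; (3,8):dx=-1,dy=-8->C; (3,9):dx=-6,dy=-12->C; (3,10):dx=+2,dy=+1->C
  (4,5):dx=+7,dy=+11->C; (4,6):dx=+1,dy=-1->D; (4,7):dx=+8,dy=+13->C; (4,8):dx=+9,dy=+7->C
  (4,9):dx=+4,dy=+3->C; (4,10):dx=+12,dy=+16->C; (5,6):dx=-6,dy=-12->C; (5,7):dx=+1,dy=+2->C
  (5,8):dx=+2,dy=-4->D; (5,9):dx=-3,dy=-8->C; (5,10):dx=+5,dy=+5->C; (6,7):dx=+7,dy=+14->C
  (6,8):dx=+8,dy=+8->C; (6,9):dx=+3,dy=+4->C; (6,10):dx=+11,dy=+17->C; (7,8):dx=+1,dy=-6->D
  (7,9):dx=-4,dy=-10->C; (7,10):dx=+4,dy=+3->C; (8,9):dx=-5,dy=-4->C; (8,10):dx=+3,dy=+9->C
  (9,10):dx=+8,dy=+13->C
Step 2: C = 38, D = 7, total pairs = 45.
Step 3: tau = (C - D)/(n(n-1)/2) = (38 - 7)/45 = 0.688889.
Step 4: Exact two-sided p-value (enumerate n! = 3628800 permutations of y under H0): p = 0.004687.
Step 5: alpha = 0.1. reject H0.

tau_b = 0.6889 (C=38, D=7), p = 0.004687, reject H0.


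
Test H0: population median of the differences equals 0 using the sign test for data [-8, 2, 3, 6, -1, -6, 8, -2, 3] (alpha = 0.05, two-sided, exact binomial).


Step 1: Discard zero differences. Original n = 9; n_eff = number of nonzero differences = 9.
Nonzero differences (with sign): -8, +2, +3, +6, -1, -6, +8, -2, +3
Step 2: Count signs: positive = 5, negative = 4.
Step 3: Under H0: P(positive) = 0.5, so the number of positives S ~ Bin(9, 0.5).
Step 4: Two-sided exact p-value = sum of Bin(9,0.5) probabilities at or below the observed probability = 1.000000.
Step 5: alpha = 0.05. fail to reject H0.

n_eff = 9, pos = 5, neg = 4, p = 1.000000, fail to reject H0.


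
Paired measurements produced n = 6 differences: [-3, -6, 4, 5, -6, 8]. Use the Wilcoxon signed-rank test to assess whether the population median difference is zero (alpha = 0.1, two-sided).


Step 1: Drop any zero differences (none here) and take |d_i|.
|d| = [3, 6, 4, 5, 6, 8]
Step 2: Midrank |d_i| (ties get averaged ranks).
ranks: |3|->1, |6|->4.5, |4|->2, |5|->3, |6|->4.5, |8|->6
Step 3: Attach original signs; sum ranks with positive sign and with negative sign.
W+ = 2 + 3 + 6 = 11
W- = 1 + 4.5 + 4.5 = 10
(Check: W+ + W- = 21 should equal n(n+1)/2 = 21.)
Step 4: Test statistic W = min(W+, W-) = 10.
Step 5: Ties in |d|, so use the tie-corrected normal approximation.
        E[W] = n(n+1)/4 = 6*7/4 = 10.5.
        Tie groups: |d|=6 (t=2); sum(t^3 - t) = 6.
        Var[W] = n(n+1)(2n+1)/24 - sum(t^3-t)/48 = 546/24 - 6/48 = 22.625.
        z = (W - E[W]) / sqrt(Var[W]) = (10 - 10.5) / 4.7566 = -0.1051.
        Two-sided p = 2*Phi(z) = 0.916282.
Step 6: alpha = 0.1. fail to reject H0.

W+ = 11, W- = 10, W = min = 10, p = 0.916282, fail to reject H0.


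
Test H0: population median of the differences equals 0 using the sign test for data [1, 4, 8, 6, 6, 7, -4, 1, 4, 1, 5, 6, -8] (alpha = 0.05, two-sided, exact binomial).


Step 1: Discard zero differences. Original n = 13; n_eff = number of nonzero differences = 13.
Nonzero differences (with sign): +1, +4, +8, +6, +6, +7, -4, +1, +4, +1, +5, +6, -8
Step 2: Count signs: positive = 11, negative = 2.
Step 3: Under H0: P(positive) = 0.5, so the number of positives S ~ Bin(13, 0.5).
Step 4: Two-sided exact p-value = sum of Bin(13,0.5) probabilities at or below the observed probability = 0.022461.
Step 5: alpha = 0.05. reject H0.

n_eff = 13, pos = 11, neg = 2, p = 0.022461, reject H0.


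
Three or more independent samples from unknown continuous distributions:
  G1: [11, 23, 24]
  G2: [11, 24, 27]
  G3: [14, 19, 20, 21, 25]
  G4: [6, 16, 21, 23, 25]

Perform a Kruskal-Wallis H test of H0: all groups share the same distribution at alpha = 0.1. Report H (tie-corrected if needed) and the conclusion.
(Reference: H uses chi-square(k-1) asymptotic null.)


Step 1: Combine all N = 16 observations and assign midranks.
sorted (value, group, rank): (6,G4,1), (11,G1,2.5), (11,G2,2.5), (14,G3,4), (16,G4,5), (19,G3,6), (20,G3,7), (21,G3,8.5), (21,G4,8.5), (23,G1,10.5), (23,G4,10.5), (24,G1,12.5), (24,G2,12.5), (25,G3,14.5), (25,G4,14.5), (27,G2,16)
Step 2: Sum ranks within each group.
R_1 = 25.5 (n_1 = 3)
R_2 = 31 (n_2 = 3)
R_3 = 40 (n_3 = 5)
R_4 = 39.5 (n_4 = 5)
Step 3: H = 12/(N(N+1)) * sum(R_i^2/n_i) - 3(N+1)
     = 12/(16*17) * (25.5^2/3 + 31^2/3 + 40^2/5 + 39.5^2/5) - 3*17
     = 0.044118 * 1169.13 - 51
     = 0.579412.
Step 4: Ties present; correction factor C = 1 - 30/(16^3 - 16) = 0.992647. Corrected H = 0.579412 / 0.992647 = 0.583704.
Step 5: Under H0, H ~ chi^2(3); p-value = 0.900153.
Step 6: alpha = 0.1. fail to reject H0.

H = 0.5837, df = 3, p = 0.900153, fail to reject H0.


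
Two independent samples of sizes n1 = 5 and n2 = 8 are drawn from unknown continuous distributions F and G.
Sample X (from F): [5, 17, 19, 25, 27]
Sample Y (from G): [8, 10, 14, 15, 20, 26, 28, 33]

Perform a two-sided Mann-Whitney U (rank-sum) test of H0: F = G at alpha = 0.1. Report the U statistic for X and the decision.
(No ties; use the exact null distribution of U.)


Step 1: Combine and sort all 13 observations; assign midranks.
sorted (value, group): (5,X), (8,Y), (10,Y), (14,Y), (15,Y), (17,X), (19,X), (20,Y), (25,X), (26,Y), (27,X), (28,Y), (33,Y)
ranks: 5->1, 8->2, 10->3, 14->4, 15->5, 17->6, 19->7, 20->8, 25->9, 26->10, 27->11, 28->12, 33->13
Step 2: Rank sum for X: R1 = 1 + 6 + 7 + 9 + 11 = 34.
Step 3: U_X = R1 - n1(n1+1)/2 = 34 - 5*6/2 = 34 - 15 = 19.
       U_Y = n1*n2 - U_X = 40 - 19 = 21.
Step 4: No ties, so the exact null distribution of U (based on enumerating the C(13,5) = 1287 equally likely rank assignments) gives the two-sided p-value.
Step 5: p-value = 0.943279; compare to alpha = 0.1. fail to reject H0.

U_X = 19, p = 0.943279, fail to reject H0 at alpha = 0.1.


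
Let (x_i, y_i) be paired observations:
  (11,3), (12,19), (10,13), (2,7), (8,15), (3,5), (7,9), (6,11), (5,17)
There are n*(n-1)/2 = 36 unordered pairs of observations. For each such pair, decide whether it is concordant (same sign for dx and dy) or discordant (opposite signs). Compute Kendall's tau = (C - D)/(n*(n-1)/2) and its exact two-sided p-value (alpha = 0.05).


Step 1: Enumerate the 36 unordered pairs (i,j) with i<j and classify each by sign(x_j-x_i) * sign(y_j-y_i).
  (1,2):dx=+1,dy=+16->C; (1,3):dx=-1,dy=+10->D; (1,4):dx=-9,dy=+4->D; (1,5):dx=-3,dy=+12->D
  (1,6):dx=-8,dy=+2->D; (1,7):dx=-4,dy=+6->D; (1,8):dx=-5,dy=+8->D; (1,9):dx=-6,dy=+14->D
  (2,3):dx=-2,dy=-6->C; (2,4):dx=-10,dy=-12->C; (2,5):dx=-4,dy=-4->C; (2,6):dx=-9,dy=-14->C
  (2,7):dx=-5,dy=-10->C; (2,8):dx=-6,dy=-8->C; (2,9):dx=-7,dy=-2->C; (3,4):dx=-8,dy=-6->C
  (3,5):dx=-2,dy=+2->D; (3,6):dx=-7,dy=-8->C; (3,7):dx=-3,dy=-4->C; (3,8):dx=-4,dy=-2->C
  (3,9):dx=-5,dy=+4->D; (4,5):dx=+6,dy=+8->C; (4,6):dx=+1,dy=-2->D; (4,7):dx=+5,dy=+2->C
  (4,8):dx=+4,dy=+4->C; (4,9):dx=+3,dy=+10->C; (5,6):dx=-5,dy=-10->C; (5,7):dx=-1,dy=-6->C
  (5,8):dx=-2,dy=-4->C; (5,9):dx=-3,dy=+2->D; (6,7):dx=+4,dy=+4->C; (6,8):dx=+3,dy=+6->C
  (6,9):dx=+2,dy=+12->C; (7,8):dx=-1,dy=+2->D; (7,9):dx=-2,dy=+8->D; (8,9):dx=-1,dy=+6->D
Step 2: C = 22, D = 14, total pairs = 36.
Step 3: tau = (C - D)/(n(n-1)/2) = (22 - 14)/36 = 0.222222.
Step 4: Exact two-sided p-value (enumerate n! = 362880 permutations of y under H0): p = 0.476709.
Step 5: alpha = 0.05. fail to reject H0.

tau_b = 0.2222 (C=22, D=14), p = 0.476709, fail to reject H0.


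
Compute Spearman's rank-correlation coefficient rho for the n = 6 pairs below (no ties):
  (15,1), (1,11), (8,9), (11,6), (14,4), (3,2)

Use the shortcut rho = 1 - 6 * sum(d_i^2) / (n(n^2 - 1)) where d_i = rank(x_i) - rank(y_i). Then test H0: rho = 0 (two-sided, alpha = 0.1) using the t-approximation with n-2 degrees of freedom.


Step 1: Rank x and y separately (midranks; no ties here).
rank(x): 15->6, 1->1, 8->3, 11->4, 14->5, 3->2
rank(y): 1->1, 11->6, 9->5, 6->4, 4->3, 2->2
Step 2: d_i = R_x(i) - R_y(i); compute d_i^2.
  (6-1)^2=25, (1-6)^2=25, (3-5)^2=4, (4-4)^2=0, (5-3)^2=4, (2-2)^2=0
sum(d^2) = 58.
Step 3: rho = 1 - 6*58 / (6*(6^2 - 1)) = 1 - 348/210 = -0.657143.
Step 4: Under H0, t = rho * sqrt((n-2)/(1-rho^2)) = -1.7436 ~ t(4).
Step 5: Two-sided p-value from the t-distribution with 4 df = 0.156175.
Step 6: alpha = 0.1. fail to reject H0.

rho = -0.6571, p = 0.156175, fail to reject H0 at alpha = 0.1.


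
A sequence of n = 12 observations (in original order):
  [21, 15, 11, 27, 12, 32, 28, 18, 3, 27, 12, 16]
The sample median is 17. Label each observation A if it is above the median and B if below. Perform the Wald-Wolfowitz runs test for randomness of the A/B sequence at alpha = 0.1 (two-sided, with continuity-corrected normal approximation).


Step 1: Compute median = 17; label A = above, B = below.
Labels in order: ABBABAAABABB  (n_A = 6, n_B = 6)
Step 2: Count runs R = 8.
Step 3: Under H0 (random ordering), E[R] = 2*n_A*n_B/(n_A+n_B) + 1 = 2*6*6/12 + 1 = 7.0000.
        Var[R] = 2*n_A*n_B*(2*n_A*n_B - n_A - n_B) / ((n_A+n_B)^2 * (n_A+n_B-1)) = 4320/1584 = 2.7273.
        SD[R] = 1.6514.
Step 4: Continuity-corrected z = (R - 0.5 - E[R]) / SD[R] = (8 - 0.5 - 7.0000) / 1.6514 = 0.3028.
Step 5: Two-sided p-value via normal approximation = 2*(1 - Phi(|z|)) = 0.762069.
Step 6: alpha = 0.1. fail to reject H0.

R = 8, z = 0.3028, p = 0.762069, fail to reject H0.


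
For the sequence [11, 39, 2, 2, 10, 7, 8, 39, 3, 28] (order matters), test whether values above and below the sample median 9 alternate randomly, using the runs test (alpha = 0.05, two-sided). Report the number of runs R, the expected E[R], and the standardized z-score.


Step 1: Compute median = 9; label A = above, B = below.
Labels in order: AABBABBABA  (n_A = 5, n_B = 5)
Step 2: Count runs R = 7.
Step 3: Under H0 (random ordering), E[R] = 2*n_A*n_B/(n_A+n_B) + 1 = 2*5*5/10 + 1 = 6.0000.
        Var[R] = 2*n_A*n_B*(2*n_A*n_B - n_A - n_B) / ((n_A+n_B)^2 * (n_A+n_B-1)) = 2000/900 = 2.2222.
        SD[R] = 1.4907.
Step 4: Continuity-corrected z = (R - 0.5 - E[R]) / SD[R] = (7 - 0.5 - 6.0000) / 1.4907 = 0.3354.
Step 5: Two-sided p-value via normal approximation = 2*(1 - Phi(|z|)) = 0.737316.
Step 6: alpha = 0.05. fail to reject H0.

R = 7, z = 0.3354, p = 0.737316, fail to reject H0.


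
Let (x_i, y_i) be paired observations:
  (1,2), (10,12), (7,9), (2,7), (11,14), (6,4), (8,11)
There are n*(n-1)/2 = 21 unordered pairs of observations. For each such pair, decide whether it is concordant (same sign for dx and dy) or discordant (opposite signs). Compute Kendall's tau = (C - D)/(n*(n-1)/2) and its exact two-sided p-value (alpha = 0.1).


Step 1: Enumerate the 21 unordered pairs (i,j) with i<j and classify each by sign(x_j-x_i) * sign(y_j-y_i).
  (1,2):dx=+9,dy=+10->C; (1,3):dx=+6,dy=+7->C; (1,4):dx=+1,dy=+5->C; (1,5):dx=+10,dy=+12->C
  (1,6):dx=+5,dy=+2->C; (1,7):dx=+7,dy=+9->C; (2,3):dx=-3,dy=-3->C; (2,4):dx=-8,dy=-5->C
  (2,5):dx=+1,dy=+2->C; (2,6):dx=-4,dy=-8->C; (2,7):dx=-2,dy=-1->C; (3,4):dx=-5,dy=-2->C
  (3,5):dx=+4,dy=+5->C; (3,6):dx=-1,dy=-5->C; (3,7):dx=+1,dy=+2->C; (4,5):dx=+9,dy=+7->C
  (4,6):dx=+4,dy=-3->D; (4,7):dx=+6,dy=+4->C; (5,6):dx=-5,dy=-10->C; (5,7):dx=-3,dy=-3->C
  (6,7):dx=+2,dy=+7->C
Step 2: C = 20, D = 1, total pairs = 21.
Step 3: tau = (C - D)/(n(n-1)/2) = (20 - 1)/21 = 0.904762.
Step 4: Exact two-sided p-value (enumerate n! = 5040 permutations of y under H0): p = 0.002778.
Step 5: alpha = 0.1. reject H0.

tau_b = 0.9048 (C=20, D=1), p = 0.002778, reject H0.


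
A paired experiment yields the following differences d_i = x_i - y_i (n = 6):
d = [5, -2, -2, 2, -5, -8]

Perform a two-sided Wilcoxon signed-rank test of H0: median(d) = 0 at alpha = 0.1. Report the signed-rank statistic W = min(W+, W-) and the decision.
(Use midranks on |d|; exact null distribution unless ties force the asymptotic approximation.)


Step 1: Drop any zero differences (none here) and take |d_i|.
|d| = [5, 2, 2, 2, 5, 8]
Step 2: Midrank |d_i| (ties get averaged ranks).
ranks: |5|->4.5, |2|->2, |2|->2, |2|->2, |5|->4.5, |8|->6
Step 3: Attach original signs; sum ranks with positive sign and with negative sign.
W+ = 4.5 + 2 = 6.5
W- = 2 + 2 + 4.5 + 6 = 14.5
(Check: W+ + W- = 21 should equal n(n+1)/2 = 21.)
Step 4: Test statistic W = min(W+, W-) = 6.5.
Step 5: Ties in |d|, so use the tie-corrected normal approximation.
        E[W] = n(n+1)/4 = 6*7/4 = 10.5.
        Tie groups: |d|=2 (t=3), |d|=5 (t=2); sum(t^3 - t) = 30.
        Var[W] = n(n+1)(2n+1)/24 - sum(t^3-t)/48 = 546/24 - 30/48 = 22.125.
        z = (W - E[W]) / sqrt(Var[W]) = (6.5 - 10.5) / 4.7037 = -0.8504.
        Two-sided p = 2*Phi(z) = 0.395108.
Step 6: alpha = 0.1. fail to reject H0.

W+ = 6.5, W- = 14.5, W = min = 6.5, p = 0.395108, fail to reject H0.
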